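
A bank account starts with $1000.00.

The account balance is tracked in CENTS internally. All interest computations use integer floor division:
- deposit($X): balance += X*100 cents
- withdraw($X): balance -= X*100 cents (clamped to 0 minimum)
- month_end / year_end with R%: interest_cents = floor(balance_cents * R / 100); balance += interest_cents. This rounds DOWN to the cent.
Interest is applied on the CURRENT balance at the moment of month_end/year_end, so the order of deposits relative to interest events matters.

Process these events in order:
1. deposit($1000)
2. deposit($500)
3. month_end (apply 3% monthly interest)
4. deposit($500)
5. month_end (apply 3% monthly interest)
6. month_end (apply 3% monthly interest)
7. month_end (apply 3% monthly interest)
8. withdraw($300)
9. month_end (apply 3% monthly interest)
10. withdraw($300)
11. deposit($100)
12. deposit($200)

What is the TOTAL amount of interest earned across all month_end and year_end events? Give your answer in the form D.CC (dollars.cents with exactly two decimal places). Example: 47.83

Answer: 451.92

Derivation:
After 1 (deposit($1000)): balance=$2000.00 total_interest=$0.00
After 2 (deposit($500)): balance=$2500.00 total_interest=$0.00
After 3 (month_end (apply 3% monthly interest)): balance=$2575.00 total_interest=$75.00
After 4 (deposit($500)): balance=$3075.00 total_interest=$75.00
After 5 (month_end (apply 3% monthly interest)): balance=$3167.25 total_interest=$167.25
After 6 (month_end (apply 3% monthly interest)): balance=$3262.26 total_interest=$262.26
After 7 (month_end (apply 3% monthly interest)): balance=$3360.12 total_interest=$360.12
After 8 (withdraw($300)): balance=$3060.12 total_interest=$360.12
After 9 (month_end (apply 3% monthly interest)): balance=$3151.92 total_interest=$451.92
After 10 (withdraw($300)): balance=$2851.92 total_interest=$451.92
After 11 (deposit($100)): balance=$2951.92 total_interest=$451.92
After 12 (deposit($200)): balance=$3151.92 total_interest=$451.92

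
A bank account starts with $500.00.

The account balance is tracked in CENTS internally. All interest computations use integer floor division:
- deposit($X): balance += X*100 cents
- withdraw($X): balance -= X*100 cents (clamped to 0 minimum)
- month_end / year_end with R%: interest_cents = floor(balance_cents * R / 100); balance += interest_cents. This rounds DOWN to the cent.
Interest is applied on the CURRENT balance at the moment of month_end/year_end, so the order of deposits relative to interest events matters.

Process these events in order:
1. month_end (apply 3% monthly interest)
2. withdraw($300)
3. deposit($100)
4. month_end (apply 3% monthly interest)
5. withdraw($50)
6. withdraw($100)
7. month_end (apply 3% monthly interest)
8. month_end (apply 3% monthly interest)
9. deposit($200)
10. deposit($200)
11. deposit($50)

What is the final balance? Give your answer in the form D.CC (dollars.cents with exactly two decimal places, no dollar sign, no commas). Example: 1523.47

After 1 (month_end (apply 3% monthly interest)): balance=$515.00 total_interest=$15.00
After 2 (withdraw($300)): balance=$215.00 total_interest=$15.00
After 3 (deposit($100)): balance=$315.00 total_interest=$15.00
After 4 (month_end (apply 3% monthly interest)): balance=$324.45 total_interest=$24.45
After 5 (withdraw($50)): balance=$274.45 total_interest=$24.45
After 6 (withdraw($100)): balance=$174.45 total_interest=$24.45
After 7 (month_end (apply 3% monthly interest)): balance=$179.68 total_interest=$29.68
After 8 (month_end (apply 3% monthly interest)): balance=$185.07 total_interest=$35.07
After 9 (deposit($200)): balance=$385.07 total_interest=$35.07
After 10 (deposit($200)): balance=$585.07 total_interest=$35.07
After 11 (deposit($50)): balance=$635.07 total_interest=$35.07

Answer: 635.07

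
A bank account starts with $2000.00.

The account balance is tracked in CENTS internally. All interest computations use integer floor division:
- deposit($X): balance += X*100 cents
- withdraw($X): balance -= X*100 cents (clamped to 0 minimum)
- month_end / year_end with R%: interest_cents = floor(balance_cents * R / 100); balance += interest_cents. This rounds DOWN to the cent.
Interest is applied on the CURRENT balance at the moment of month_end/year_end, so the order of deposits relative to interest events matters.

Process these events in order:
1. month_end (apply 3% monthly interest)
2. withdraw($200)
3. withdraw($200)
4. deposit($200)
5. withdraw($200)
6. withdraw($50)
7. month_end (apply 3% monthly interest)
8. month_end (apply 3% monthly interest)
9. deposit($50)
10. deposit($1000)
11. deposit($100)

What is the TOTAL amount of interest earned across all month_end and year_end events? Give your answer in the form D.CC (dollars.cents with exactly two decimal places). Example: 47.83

After 1 (month_end (apply 3% monthly interest)): balance=$2060.00 total_interest=$60.00
After 2 (withdraw($200)): balance=$1860.00 total_interest=$60.00
After 3 (withdraw($200)): balance=$1660.00 total_interest=$60.00
After 4 (deposit($200)): balance=$1860.00 total_interest=$60.00
After 5 (withdraw($200)): balance=$1660.00 total_interest=$60.00
After 6 (withdraw($50)): balance=$1610.00 total_interest=$60.00
After 7 (month_end (apply 3% monthly interest)): balance=$1658.30 total_interest=$108.30
After 8 (month_end (apply 3% monthly interest)): balance=$1708.04 total_interest=$158.04
After 9 (deposit($50)): balance=$1758.04 total_interest=$158.04
After 10 (deposit($1000)): balance=$2758.04 total_interest=$158.04
After 11 (deposit($100)): balance=$2858.04 total_interest=$158.04

Answer: 158.04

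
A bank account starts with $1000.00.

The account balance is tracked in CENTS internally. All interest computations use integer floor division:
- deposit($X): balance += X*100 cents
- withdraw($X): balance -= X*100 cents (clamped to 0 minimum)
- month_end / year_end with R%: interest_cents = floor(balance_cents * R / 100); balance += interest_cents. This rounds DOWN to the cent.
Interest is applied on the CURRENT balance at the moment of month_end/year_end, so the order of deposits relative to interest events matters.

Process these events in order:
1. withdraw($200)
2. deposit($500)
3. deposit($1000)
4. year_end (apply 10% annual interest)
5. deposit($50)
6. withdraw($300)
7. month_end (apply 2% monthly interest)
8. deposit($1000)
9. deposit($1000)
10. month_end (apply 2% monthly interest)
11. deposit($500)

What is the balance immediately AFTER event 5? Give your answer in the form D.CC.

After 1 (withdraw($200)): balance=$800.00 total_interest=$0.00
After 2 (deposit($500)): balance=$1300.00 total_interest=$0.00
After 3 (deposit($1000)): balance=$2300.00 total_interest=$0.00
After 4 (year_end (apply 10% annual interest)): balance=$2530.00 total_interest=$230.00
After 5 (deposit($50)): balance=$2580.00 total_interest=$230.00

Answer: 2580.00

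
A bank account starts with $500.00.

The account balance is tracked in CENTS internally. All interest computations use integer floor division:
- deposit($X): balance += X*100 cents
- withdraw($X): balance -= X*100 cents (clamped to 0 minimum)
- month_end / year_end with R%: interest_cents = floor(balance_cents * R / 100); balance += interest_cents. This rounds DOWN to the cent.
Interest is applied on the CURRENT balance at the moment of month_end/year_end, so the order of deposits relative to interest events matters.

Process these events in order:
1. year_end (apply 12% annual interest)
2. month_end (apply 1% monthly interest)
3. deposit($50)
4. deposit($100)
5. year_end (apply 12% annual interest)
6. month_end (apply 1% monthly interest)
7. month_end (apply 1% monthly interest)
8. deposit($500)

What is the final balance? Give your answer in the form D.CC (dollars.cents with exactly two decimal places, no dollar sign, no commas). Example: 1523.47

Answer: 1317.57

Derivation:
After 1 (year_end (apply 12% annual interest)): balance=$560.00 total_interest=$60.00
After 2 (month_end (apply 1% monthly interest)): balance=$565.60 total_interest=$65.60
After 3 (deposit($50)): balance=$615.60 total_interest=$65.60
After 4 (deposit($100)): balance=$715.60 total_interest=$65.60
After 5 (year_end (apply 12% annual interest)): balance=$801.47 total_interest=$151.47
After 6 (month_end (apply 1% monthly interest)): balance=$809.48 total_interest=$159.48
After 7 (month_end (apply 1% monthly interest)): balance=$817.57 total_interest=$167.57
After 8 (deposit($500)): balance=$1317.57 total_interest=$167.57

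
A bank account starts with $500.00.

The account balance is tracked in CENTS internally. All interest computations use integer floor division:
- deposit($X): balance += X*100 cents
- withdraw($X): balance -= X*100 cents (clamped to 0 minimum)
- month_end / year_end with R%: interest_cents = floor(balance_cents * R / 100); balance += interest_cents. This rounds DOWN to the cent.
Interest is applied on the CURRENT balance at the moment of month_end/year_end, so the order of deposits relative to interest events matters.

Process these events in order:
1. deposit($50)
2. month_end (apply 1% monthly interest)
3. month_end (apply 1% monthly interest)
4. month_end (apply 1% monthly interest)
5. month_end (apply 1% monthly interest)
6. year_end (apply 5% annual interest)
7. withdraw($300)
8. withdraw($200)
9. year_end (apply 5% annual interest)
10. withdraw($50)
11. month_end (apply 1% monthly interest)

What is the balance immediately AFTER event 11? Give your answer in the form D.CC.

After 1 (deposit($50)): balance=$550.00 total_interest=$0.00
After 2 (month_end (apply 1% monthly interest)): balance=$555.50 total_interest=$5.50
After 3 (month_end (apply 1% monthly interest)): balance=$561.05 total_interest=$11.05
After 4 (month_end (apply 1% monthly interest)): balance=$566.66 total_interest=$16.66
After 5 (month_end (apply 1% monthly interest)): balance=$572.32 total_interest=$22.32
After 6 (year_end (apply 5% annual interest)): balance=$600.93 total_interest=$50.93
After 7 (withdraw($300)): balance=$300.93 total_interest=$50.93
After 8 (withdraw($200)): balance=$100.93 total_interest=$50.93
After 9 (year_end (apply 5% annual interest)): balance=$105.97 total_interest=$55.97
After 10 (withdraw($50)): balance=$55.97 total_interest=$55.97
After 11 (month_end (apply 1% monthly interest)): balance=$56.52 total_interest=$56.52

Answer: 56.52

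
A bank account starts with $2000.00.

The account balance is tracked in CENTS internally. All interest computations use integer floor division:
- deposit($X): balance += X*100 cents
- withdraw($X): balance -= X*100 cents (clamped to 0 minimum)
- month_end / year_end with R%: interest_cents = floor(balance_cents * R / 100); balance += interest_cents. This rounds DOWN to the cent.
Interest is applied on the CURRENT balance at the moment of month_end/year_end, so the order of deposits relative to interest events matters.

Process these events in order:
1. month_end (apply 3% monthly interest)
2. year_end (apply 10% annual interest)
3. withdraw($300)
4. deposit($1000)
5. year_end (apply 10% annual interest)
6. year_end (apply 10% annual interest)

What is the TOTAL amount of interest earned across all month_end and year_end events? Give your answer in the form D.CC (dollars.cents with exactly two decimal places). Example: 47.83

Answer: 888.86

Derivation:
After 1 (month_end (apply 3% monthly interest)): balance=$2060.00 total_interest=$60.00
After 2 (year_end (apply 10% annual interest)): balance=$2266.00 total_interest=$266.00
After 3 (withdraw($300)): balance=$1966.00 total_interest=$266.00
After 4 (deposit($1000)): balance=$2966.00 total_interest=$266.00
After 5 (year_end (apply 10% annual interest)): balance=$3262.60 total_interest=$562.60
After 6 (year_end (apply 10% annual interest)): balance=$3588.86 total_interest=$888.86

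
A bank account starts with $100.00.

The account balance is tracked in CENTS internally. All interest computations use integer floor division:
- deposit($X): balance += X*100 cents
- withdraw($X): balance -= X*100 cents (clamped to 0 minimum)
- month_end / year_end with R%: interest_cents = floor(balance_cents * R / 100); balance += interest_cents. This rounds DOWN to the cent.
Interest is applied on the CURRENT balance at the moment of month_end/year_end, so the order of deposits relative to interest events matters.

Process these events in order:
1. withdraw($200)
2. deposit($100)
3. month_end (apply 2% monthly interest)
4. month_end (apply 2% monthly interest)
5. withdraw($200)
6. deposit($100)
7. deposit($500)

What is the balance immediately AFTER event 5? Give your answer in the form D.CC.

After 1 (withdraw($200)): balance=$0.00 total_interest=$0.00
After 2 (deposit($100)): balance=$100.00 total_interest=$0.00
After 3 (month_end (apply 2% monthly interest)): balance=$102.00 total_interest=$2.00
After 4 (month_end (apply 2% monthly interest)): balance=$104.04 total_interest=$4.04
After 5 (withdraw($200)): balance=$0.00 total_interest=$4.04

Answer: 0.00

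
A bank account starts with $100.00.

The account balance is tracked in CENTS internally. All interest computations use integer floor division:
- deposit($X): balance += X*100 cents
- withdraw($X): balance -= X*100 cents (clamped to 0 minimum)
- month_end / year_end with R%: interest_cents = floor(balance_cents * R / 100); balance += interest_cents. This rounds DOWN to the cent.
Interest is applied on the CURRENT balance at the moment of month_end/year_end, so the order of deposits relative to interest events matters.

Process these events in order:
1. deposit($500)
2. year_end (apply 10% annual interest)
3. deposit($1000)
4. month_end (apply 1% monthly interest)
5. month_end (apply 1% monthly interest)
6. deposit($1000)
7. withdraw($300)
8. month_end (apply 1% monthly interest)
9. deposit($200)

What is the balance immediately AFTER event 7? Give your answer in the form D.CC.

After 1 (deposit($500)): balance=$600.00 total_interest=$0.00
After 2 (year_end (apply 10% annual interest)): balance=$660.00 total_interest=$60.00
After 3 (deposit($1000)): balance=$1660.00 total_interest=$60.00
After 4 (month_end (apply 1% monthly interest)): balance=$1676.60 total_interest=$76.60
After 5 (month_end (apply 1% monthly interest)): balance=$1693.36 total_interest=$93.36
After 6 (deposit($1000)): balance=$2693.36 total_interest=$93.36
After 7 (withdraw($300)): balance=$2393.36 total_interest=$93.36

Answer: 2393.36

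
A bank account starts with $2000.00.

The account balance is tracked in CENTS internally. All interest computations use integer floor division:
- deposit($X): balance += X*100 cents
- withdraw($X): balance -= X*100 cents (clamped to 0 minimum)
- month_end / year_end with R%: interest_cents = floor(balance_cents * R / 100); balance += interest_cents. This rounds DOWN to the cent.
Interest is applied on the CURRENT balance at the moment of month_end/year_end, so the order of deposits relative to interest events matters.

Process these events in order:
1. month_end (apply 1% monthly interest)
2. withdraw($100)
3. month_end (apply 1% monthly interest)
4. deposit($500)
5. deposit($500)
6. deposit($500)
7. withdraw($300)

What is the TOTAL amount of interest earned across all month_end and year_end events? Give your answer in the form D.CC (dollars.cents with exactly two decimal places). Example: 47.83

Answer: 39.20

Derivation:
After 1 (month_end (apply 1% monthly interest)): balance=$2020.00 total_interest=$20.00
After 2 (withdraw($100)): balance=$1920.00 total_interest=$20.00
After 3 (month_end (apply 1% monthly interest)): balance=$1939.20 total_interest=$39.20
After 4 (deposit($500)): balance=$2439.20 total_interest=$39.20
After 5 (deposit($500)): balance=$2939.20 total_interest=$39.20
After 6 (deposit($500)): balance=$3439.20 total_interest=$39.20
After 7 (withdraw($300)): balance=$3139.20 total_interest=$39.20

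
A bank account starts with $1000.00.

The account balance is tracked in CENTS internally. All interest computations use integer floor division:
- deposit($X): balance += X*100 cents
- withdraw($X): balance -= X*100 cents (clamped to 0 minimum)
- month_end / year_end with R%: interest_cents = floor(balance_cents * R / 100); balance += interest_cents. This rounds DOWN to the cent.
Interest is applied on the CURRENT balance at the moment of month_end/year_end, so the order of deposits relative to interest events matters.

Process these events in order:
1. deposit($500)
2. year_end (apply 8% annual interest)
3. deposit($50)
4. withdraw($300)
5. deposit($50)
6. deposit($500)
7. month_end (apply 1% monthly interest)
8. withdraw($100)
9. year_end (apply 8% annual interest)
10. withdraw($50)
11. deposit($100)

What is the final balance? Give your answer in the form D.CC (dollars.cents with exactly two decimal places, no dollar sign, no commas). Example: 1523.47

After 1 (deposit($500)): balance=$1500.00 total_interest=$0.00
After 2 (year_end (apply 8% annual interest)): balance=$1620.00 total_interest=$120.00
After 3 (deposit($50)): balance=$1670.00 total_interest=$120.00
After 4 (withdraw($300)): balance=$1370.00 total_interest=$120.00
After 5 (deposit($50)): balance=$1420.00 total_interest=$120.00
After 6 (deposit($500)): balance=$1920.00 total_interest=$120.00
After 7 (month_end (apply 1% monthly interest)): balance=$1939.20 total_interest=$139.20
After 8 (withdraw($100)): balance=$1839.20 total_interest=$139.20
After 9 (year_end (apply 8% annual interest)): balance=$1986.33 total_interest=$286.33
After 10 (withdraw($50)): balance=$1936.33 total_interest=$286.33
After 11 (deposit($100)): balance=$2036.33 total_interest=$286.33

Answer: 2036.33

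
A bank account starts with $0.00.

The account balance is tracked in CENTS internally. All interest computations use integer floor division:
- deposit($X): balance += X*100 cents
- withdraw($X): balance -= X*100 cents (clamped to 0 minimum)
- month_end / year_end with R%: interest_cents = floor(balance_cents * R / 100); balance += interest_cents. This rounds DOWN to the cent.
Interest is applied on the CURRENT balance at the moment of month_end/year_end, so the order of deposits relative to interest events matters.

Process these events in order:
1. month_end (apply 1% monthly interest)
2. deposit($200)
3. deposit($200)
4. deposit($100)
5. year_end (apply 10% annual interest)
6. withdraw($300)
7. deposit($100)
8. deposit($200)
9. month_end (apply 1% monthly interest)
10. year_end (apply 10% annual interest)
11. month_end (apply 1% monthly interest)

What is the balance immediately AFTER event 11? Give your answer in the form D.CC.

Answer: 617.16

Derivation:
After 1 (month_end (apply 1% monthly interest)): balance=$0.00 total_interest=$0.00
After 2 (deposit($200)): balance=$200.00 total_interest=$0.00
After 3 (deposit($200)): balance=$400.00 total_interest=$0.00
After 4 (deposit($100)): balance=$500.00 total_interest=$0.00
After 5 (year_end (apply 10% annual interest)): balance=$550.00 total_interest=$50.00
After 6 (withdraw($300)): balance=$250.00 total_interest=$50.00
After 7 (deposit($100)): balance=$350.00 total_interest=$50.00
After 8 (deposit($200)): balance=$550.00 total_interest=$50.00
After 9 (month_end (apply 1% monthly interest)): balance=$555.50 total_interest=$55.50
After 10 (year_end (apply 10% annual interest)): balance=$611.05 total_interest=$111.05
After 11 (month_end (apply 1% monthly interest)): balance=$617.16 total_interest=$117.16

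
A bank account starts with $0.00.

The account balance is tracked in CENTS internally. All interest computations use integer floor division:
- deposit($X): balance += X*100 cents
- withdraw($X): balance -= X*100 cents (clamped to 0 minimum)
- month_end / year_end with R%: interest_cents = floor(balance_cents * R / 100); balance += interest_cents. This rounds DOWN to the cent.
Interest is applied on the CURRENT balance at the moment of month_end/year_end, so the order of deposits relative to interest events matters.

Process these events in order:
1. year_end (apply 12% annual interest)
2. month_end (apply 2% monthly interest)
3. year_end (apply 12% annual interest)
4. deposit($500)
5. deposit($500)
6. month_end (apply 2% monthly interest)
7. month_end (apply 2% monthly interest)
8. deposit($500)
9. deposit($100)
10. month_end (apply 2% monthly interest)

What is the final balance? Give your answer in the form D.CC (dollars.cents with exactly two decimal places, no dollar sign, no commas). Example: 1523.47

After 1 (year_end (apply 12% annual interest)): balance=$0.00 total_interest=$0.00
After 2 (month_end (apply 2% monthly interest)): balance=$0.00 total_interest=$0.00
After 3 (year_end (apply 12% annual interest)): balance=$0.00 total_interest=$0.00
After 4 (deposit($500)): balance=$500.00 total_interest=$0.00
After 5 (deposit($500)): balance=$1000.00 total_interest=$0.00
After 6 (month_end (apply 2% monthly interest)): balance=$1020.00 total_interest=$20.00
After 7 (month_end (apply 2% monthly interest)): balance=$1040.40 total_interest=$40.40
After 8 (deposit($500)): balance=$1540.40 total_interest=$40.40
After 9 (deposit($100)): balance=$1640.40 total_interest=$40.40
After 10 (month_end (apply 2% monthly interest)): balance=$1673.20 total_interest=$73.20

Answer: 1673.20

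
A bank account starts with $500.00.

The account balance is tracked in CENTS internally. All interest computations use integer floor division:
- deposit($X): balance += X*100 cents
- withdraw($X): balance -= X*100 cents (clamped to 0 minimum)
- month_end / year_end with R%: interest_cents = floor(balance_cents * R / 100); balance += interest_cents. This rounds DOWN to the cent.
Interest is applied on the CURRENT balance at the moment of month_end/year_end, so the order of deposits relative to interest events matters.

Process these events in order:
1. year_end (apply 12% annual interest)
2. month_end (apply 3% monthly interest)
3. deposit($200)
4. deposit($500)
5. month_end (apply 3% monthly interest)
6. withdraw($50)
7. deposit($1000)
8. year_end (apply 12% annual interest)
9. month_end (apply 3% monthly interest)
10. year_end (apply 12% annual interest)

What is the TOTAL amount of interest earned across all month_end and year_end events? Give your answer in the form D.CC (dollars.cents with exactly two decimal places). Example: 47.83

After 1 (year_end (apply 12% annual interest)): balance=$560.00 total_interest=$60.00
After 2 (month_end (apply 3% monthly interest)): balance=$576.80 total_interest=$76.80
After 3 (deposit($200)): balance=$776.80 total_interest=$76.80
After 4 (deposit($500)): balance=$1276.80 total_interest=$76.80
After 5 (month_end (apply 3% monthly interest)): balance=$1315.10 total_interest=$115.10
After 6 (withdraw($50)): balance=$1265.10 total_interest=$115.10
After 7 (deposit($1000)): balance=$2265.10 total_interest=$115.10
After 8 (year_end (apply 12% annual interest)): balance=$2536.91 total_interest=$386.91
After 9 (month_end (apply 3% monthly interest)): balance=$2613.01 total_interest=$463.01
After 10 (year_end (apply 12% annual interest)): balance=$2926.57 total_interest=$776.57

Answer: 776.57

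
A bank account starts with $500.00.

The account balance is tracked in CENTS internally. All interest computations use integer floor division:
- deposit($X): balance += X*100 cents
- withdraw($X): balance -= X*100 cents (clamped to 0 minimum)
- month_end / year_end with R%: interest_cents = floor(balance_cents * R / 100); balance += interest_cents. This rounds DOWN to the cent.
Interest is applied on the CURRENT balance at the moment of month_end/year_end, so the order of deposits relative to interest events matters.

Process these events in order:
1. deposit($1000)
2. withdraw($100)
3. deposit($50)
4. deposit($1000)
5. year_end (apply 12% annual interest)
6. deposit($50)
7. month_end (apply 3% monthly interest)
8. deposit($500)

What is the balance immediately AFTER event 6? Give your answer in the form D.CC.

Answer: 2794.00

Derivation:
After 1 (deposit($1000)): balance=$1500.00 total_interest=$0.00
After 2 (withdraw($100)): balance=$1400.00 total_interest=$0.00
After 3 (deposit($50)): balance=$1450.00 total_interest=$0.00
After 4 (deposit($1000)): balance=$2450.00 total_interest=$0.00
After 5 (year_end (apply 12% annual interest)): balance=$2744.00 total_interest=$294.00
After 6 (deposit($50)): balance=$2794.00 total_interest=$294.00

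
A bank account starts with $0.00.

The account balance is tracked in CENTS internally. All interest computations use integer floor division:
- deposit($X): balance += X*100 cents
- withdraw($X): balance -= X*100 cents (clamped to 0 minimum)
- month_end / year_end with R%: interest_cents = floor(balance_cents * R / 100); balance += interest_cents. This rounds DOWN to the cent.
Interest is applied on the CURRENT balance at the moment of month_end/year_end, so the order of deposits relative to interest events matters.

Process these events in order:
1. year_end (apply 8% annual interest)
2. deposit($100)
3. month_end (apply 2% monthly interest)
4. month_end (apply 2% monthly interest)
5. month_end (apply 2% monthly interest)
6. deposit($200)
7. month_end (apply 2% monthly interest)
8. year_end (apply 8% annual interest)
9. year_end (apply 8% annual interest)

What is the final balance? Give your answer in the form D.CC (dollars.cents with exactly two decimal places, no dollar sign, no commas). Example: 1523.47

Answer: 364.18

Derivation:
After 1 (year_end (apply 8% annual interest)): balance=$0.00 total_interest=$0.00
After 2 (deposit($100)): balance=$100.00 total_interest=$0.00
After 3 (month_end (apply 2% monthly interest)): balance=$102.00 total_interest=$2.00
After 4 (month_end (apply 2% monthly interest)): balance=$104.04 total_interest=$4.04
After 5 (month_end (apply 2% monthly interest)): balance=$106.12 total_interest=$6.12
After 6 (deposit($200)): balance=$306.12 total_interest=$6.12
After 7 (month_end (apply 2% monthly interest)): balance=$312.24 total_interest=$12.24
After 8 (year_end (apply 8% annual interest)): balance=$337.21 total_interest=$37.21
After 9 (year_end (apply 8% annual interest)): balance=$364.18 total_interest=$64.18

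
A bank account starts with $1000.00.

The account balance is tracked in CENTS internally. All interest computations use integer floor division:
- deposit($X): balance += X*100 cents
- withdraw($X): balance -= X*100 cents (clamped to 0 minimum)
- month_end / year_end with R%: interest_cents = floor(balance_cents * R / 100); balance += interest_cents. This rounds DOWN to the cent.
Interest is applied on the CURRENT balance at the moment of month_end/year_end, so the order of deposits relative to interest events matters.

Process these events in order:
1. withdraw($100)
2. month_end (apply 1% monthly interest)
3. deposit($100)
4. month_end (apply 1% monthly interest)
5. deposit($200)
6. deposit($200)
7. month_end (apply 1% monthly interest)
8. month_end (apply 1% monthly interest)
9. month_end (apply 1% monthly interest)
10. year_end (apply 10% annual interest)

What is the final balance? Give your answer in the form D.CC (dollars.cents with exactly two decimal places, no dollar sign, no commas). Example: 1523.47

Answer: 1608.28

Derivation:
After 1 (withdraw($100)): balance=$900.00 total_interest=$0.00
After 2 (month_end (apply 1% monthly interest)): balance=$909.00 total_interest=$9.00
After 3 (deposit($100)): balance=$1009.00 total_interest=$9.00
After 4 (month_end (apply 1% monthly interest)): balance=$1019.09 total_interest=$19.09
After 5 (deposit($200)): balance=$1219.09 total_interest=$19.09
After 6 (deposit($200)): balance=$1419.09 total_interest=$19.09
After 7 (month_end (apply 1% monthly interest)): balance=$1433.28 total_interest=$33.28
After 8 (month_end (apply 1% monthly interest)): balance=$1447.61 total_interest=$47.61
After 9 (month_end (apply 1% monthly interest)): balance=$1462.08 total_interest=$62.08
After 10 (year_end (apply 10% annual interest)): balance=$1608.28 total_interest=$208.28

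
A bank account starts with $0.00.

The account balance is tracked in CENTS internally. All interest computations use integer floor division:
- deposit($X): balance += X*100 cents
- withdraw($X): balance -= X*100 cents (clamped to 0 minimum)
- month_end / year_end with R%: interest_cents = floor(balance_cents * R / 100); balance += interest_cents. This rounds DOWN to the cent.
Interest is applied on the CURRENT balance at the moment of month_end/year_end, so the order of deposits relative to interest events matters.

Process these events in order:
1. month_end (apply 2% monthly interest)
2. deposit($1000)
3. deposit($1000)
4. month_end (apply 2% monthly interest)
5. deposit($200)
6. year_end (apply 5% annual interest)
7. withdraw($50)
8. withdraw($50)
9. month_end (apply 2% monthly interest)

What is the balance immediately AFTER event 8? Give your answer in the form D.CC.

Answer: 2252.00

Derivation:
After 1 (month_end (apply 2% monthly interest)): balance=$0.00 total_interest=$0.00
After 2 (deposit($1000)): balance=$1000.00 total_interest=$0.00
After 3 (deposit($1000)): balance=$2000.00 total_interest=$0.00
After 4 (month_end (apply 2% monthly interest)): balance=$2040.00 total_interest=$40.00
After 5 (deposit($200)): balance=$2240.00 total_interest=$40.00
After 6 (year_end (apply 5% annual interest)): balance=$2352.00 total_interest=$152.00
After 7 (withdraw($50)): balance=$2302.00 total_interest=$152.00
After 8 (withdraw($50)): balance=$2252.00 total_interest=$152.00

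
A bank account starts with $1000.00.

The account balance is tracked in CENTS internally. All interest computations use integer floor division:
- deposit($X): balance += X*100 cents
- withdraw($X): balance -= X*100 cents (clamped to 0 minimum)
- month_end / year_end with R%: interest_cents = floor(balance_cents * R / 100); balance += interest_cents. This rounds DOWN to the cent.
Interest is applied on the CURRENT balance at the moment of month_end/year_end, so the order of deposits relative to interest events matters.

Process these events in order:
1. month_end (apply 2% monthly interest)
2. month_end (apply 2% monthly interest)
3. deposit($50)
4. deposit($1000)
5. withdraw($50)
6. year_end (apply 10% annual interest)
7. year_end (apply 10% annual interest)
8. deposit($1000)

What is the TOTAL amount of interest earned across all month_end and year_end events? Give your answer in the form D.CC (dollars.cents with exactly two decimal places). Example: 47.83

Answer: 468.88

Derivation:
After 1 (month_end (apply 2% monthly interest)): balance=$1020.00 total_interest=$20.00
After 2 (month_end (apply 2% monthly interest)): balance=$1040.40 total_interest=$40.40
After 3 (deposit($50)): balance=$1090.40 total_interest=$40.40
After 4 (deposit($1000)): balance=$2090.40 total_interest=$40.40
After 5 (withdraw($50)): balance=$2040.40 total_interest=$40.40
After 6 (year_end (apply 10% annual interest)): balance=$2244.44 total_interest=$244.44
After 7 (year_end (apply 10% annual interest)): balance=$2468.88 total_interest=$468.88
After 8 (deposit($1000)): balance=$3468.88 total_interest=$468.88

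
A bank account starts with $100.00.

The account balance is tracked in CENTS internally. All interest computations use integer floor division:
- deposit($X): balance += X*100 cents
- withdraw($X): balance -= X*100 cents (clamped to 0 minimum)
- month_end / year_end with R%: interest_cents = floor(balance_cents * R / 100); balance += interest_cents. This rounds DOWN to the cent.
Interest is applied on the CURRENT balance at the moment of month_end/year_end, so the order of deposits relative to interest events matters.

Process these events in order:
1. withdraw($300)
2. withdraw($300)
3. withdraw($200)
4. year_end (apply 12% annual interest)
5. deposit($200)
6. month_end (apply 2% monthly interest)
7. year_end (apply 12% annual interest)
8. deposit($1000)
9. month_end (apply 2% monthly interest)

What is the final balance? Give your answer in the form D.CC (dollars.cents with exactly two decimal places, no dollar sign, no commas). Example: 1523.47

Answer: 1253.04

Derivation:
After 1 (withdraw($300)): balance=$0.00 total_interest=$0.00
After 2 (withdraw($300)): balance=$0.00 total_interest=$0.00
After 3 (withdraw($200)): balance=$0.00 total_interest=$0.00
After 4 (year_end (apply 12% annual interest)): balance=$0.00 total_interest=$0.00
After 5 (deposit($200)): balance=$200.00 total_interest=$0.00
After 6 (month_end (apply 2% monthly interest)): balance=$204.00 total_interest=$4.00
After 7 (year_end (apply 12% annual interest)): balance=$228.48 total_interest=$28.48
After 8 (deposit($1000)): balance=$1228.48 total_interest=$28.48
After 9 (month_end (apply 2% monthly interest)): balance=$1253.04 total_interest=$53.04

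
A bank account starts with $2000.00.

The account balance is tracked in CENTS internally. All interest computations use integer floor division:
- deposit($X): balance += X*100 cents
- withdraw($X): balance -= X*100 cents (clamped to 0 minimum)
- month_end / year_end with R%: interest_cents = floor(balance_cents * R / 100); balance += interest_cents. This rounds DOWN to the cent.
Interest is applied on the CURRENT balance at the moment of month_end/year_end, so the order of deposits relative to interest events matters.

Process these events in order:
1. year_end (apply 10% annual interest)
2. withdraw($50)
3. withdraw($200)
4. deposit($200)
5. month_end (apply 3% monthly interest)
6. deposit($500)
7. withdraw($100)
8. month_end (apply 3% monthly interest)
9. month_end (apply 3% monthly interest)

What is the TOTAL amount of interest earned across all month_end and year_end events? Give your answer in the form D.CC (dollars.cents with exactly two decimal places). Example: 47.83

Answer: 423.71

Derivation:
After 1 (year_end (apply 10% annual interest)): balance=$2200.00 total_interest=$200.00
After 2 (withdraw($50)): balance=$2150.00 total_interest=$200.00
After 3 (withdraw($200)): balance=$1950.00 total_interest=$200.00
After 4 (deposit($200)): balance=$2150.00 total_interest=$200.00
After 5 (month_end (apply 3% monthly interest)): balance=$2214.50 total_interest=$264.50
After 6 (deposit($500)): balance=$2714.50 total_interest=$264.50
After 7 (withdraw($100)): balance=$2614.50 total_interest=$264.50
After 8 (month_end (apply 3% monthly interest)): balance=$2692.93 total_interest=$342.93
After 9 (month_end (apply 3% monthly interest)): balance=$2773.71 total_interest=$423.71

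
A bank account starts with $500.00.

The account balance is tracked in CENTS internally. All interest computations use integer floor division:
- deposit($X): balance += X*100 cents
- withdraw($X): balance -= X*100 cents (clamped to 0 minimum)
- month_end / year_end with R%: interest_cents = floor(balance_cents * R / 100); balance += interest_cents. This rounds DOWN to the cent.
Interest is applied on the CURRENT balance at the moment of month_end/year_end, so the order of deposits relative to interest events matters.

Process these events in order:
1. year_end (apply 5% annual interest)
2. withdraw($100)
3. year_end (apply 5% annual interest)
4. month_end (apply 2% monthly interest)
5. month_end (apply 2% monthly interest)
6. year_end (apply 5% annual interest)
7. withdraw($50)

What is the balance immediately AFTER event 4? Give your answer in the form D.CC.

Answer: 455.17

Derivation:
After 1 (year_end (apply 5% annual interest)): balance=$525.00 total_interest=$25.00
After 2 (withdraw($100)): balance=$425.00 total_interest=$25.00
After 3 (year_end (apply 5% annual interest)): balance=$446.25 total_interest=$46.25
After 4 (month_end (apply 2% monthly interest)): balance=$455.17 total_interest=$55.17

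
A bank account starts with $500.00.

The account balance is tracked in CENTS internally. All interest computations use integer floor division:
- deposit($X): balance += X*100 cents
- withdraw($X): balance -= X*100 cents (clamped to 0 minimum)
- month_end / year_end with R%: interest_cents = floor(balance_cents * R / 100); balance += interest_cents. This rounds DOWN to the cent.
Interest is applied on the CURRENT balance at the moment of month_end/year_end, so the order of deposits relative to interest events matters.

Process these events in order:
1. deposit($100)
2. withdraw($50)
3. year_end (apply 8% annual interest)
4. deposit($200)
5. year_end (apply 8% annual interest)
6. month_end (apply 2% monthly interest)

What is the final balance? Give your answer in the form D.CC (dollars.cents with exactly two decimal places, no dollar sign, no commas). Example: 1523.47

Answer: 874.67

Derivation:
After 1 (deposit($100)): balance=$600.00 total_interest=$0.00
After 2 (withdraw($50)): balance=$550.00 total_interest=$0.00
After 3 (year_end (apply 8% annual interest)): balance=$594.00 total_interest=$44.00
After 4 (deposit($200)): balance=$794.00 total_interest=$44.00
After 5 (year_end (apply 8% annual interest)): balance=$857.52 total_interest=$107.52
After 6 (month_end (apply 2% monthly interest)): balance=$874.67 total_interest=$124.67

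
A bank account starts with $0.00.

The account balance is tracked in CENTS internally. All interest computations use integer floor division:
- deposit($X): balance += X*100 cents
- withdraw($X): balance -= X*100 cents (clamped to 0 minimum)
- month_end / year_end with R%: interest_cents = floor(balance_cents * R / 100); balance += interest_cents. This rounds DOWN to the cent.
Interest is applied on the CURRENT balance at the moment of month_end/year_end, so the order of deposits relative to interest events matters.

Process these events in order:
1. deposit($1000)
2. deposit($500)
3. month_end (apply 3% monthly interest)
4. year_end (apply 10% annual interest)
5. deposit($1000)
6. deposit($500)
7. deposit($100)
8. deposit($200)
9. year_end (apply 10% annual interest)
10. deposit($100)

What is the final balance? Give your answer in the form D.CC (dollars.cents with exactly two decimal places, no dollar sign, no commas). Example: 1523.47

Answer: 3949.45

Derivation:
After 1 (deposit($1000)): balance=$1000.00 total_interest=$0.00
After 2 (deposit($500)): balance=$1500.00 total_interest=$0.00
After 3 (month_end (apply 3% monthly interest)): balance=$1545.00 total_interest=$45.00
After 4 (year_end (apply 10% annual interest)): balance=$1699.50 total_interest=$199.50
After 5 (deposit($1000)): balance=$2699.50 total_interest=$199.50
After 6 (deposit($500)): balance=$3199.50 total_interest=$199.50
After 7 (deposit($100)): balance=$3299.50 total_interest=$199.50
After 8 (deposit($200)): balance=$3499.50 total_interest=$199.50
After 9 (year_end (apply 10% annual interest)): balance=$3849.45 total_interest=$549.45
After 10 (deposit($100)): balance=$3949.45 total_interest=$549.45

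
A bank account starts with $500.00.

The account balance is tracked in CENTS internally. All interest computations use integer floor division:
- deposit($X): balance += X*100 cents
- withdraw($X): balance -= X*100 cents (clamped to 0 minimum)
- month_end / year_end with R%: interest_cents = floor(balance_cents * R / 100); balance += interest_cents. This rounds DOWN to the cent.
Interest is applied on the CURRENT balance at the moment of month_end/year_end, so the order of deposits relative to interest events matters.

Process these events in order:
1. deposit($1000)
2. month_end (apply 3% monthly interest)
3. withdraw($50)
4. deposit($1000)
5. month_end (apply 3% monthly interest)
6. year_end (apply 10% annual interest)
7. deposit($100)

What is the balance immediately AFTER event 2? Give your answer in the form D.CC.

Answer: 1545.00

Derivation:
After 1 (deposit($1000)): balance=$1500.00 total_interest=$0.00
After 2 (month_end (apply 3% monthly interest)): balance=$1545.00 total_interest=$45.00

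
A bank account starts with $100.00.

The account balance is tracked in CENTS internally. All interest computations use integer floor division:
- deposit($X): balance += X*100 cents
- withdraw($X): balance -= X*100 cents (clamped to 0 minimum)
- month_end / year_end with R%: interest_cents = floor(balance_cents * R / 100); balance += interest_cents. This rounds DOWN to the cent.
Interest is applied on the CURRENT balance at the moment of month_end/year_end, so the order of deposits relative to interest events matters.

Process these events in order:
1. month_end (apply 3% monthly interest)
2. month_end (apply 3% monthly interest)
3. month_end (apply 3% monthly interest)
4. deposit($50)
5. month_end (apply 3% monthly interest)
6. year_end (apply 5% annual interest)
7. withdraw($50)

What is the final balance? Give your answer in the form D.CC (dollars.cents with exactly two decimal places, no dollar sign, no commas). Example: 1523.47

Answer: 122.24

Derivation:
After 1 (month_end (apply 3% monthly interest)): balance=$103.00 total_interest=$3.00
After 2 (month_end (apply 3% monthly interest)): balance=$106.09 total_interest=$6.09
After 3 (month_end (apply 3% monthly interest)): balance=$109.27 total_interest=$9.27
After 4 (deposit($50)): balance=$159.27 total_interest=$9.27
After 5 (month_end (apply 3% monthly interest)): balance=$164.04 total_interest=$14.04
After 6 (year_end (apply 5% annual interest)): balance=$172.24 total_interest=$22.24
After 7 (withdraw($50)): balance=$122.24 total_interest=$22.24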